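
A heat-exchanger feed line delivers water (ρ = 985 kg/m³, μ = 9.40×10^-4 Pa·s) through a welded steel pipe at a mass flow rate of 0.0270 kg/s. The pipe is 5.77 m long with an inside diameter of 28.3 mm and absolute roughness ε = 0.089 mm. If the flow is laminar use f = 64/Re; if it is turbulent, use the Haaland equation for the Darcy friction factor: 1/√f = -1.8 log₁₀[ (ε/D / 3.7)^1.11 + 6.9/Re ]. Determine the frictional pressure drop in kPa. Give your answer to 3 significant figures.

ΔP ≈ 0.00944 kPa

A = πD²/4 = π(0.0283)²/4 = 0.000629 m²; mean velocity V = ṁ/(ρA) = 0.027/(985 · 0.000629) = 0.04358 m/s.
Reynolds number Re = ρVD/μ = 985 · 0.04358 · 0.0283 / 0.00094 = 1292.
Re < 2300 → laminar flow, so f = 64/Re = 64/1292 = 0.04952 (the turbulent correlation is not needed).
Darcy-Weisbach: ΔP = f(L/D)(ρV²/2) = 0.04952·(5.77/0.0283)·(985·0.04358²/2) = 0.04952·203.9·0.9353 = 9.444 Pa.
ΔP = 9.444 Pa = 0.00944 kPa.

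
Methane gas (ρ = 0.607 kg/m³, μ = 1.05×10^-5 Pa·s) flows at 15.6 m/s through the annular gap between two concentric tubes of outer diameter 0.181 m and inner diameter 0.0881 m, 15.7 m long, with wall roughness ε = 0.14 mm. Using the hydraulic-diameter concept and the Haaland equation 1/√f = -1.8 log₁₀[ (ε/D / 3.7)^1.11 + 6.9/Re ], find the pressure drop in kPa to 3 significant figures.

Hydraulic diameter D_h = 4A/P = D_o - D_i = 0.181 - 0.0881 = 0.0929 m.
Re = ρVD_h/μ = 0.607·15.6·0.0929/1.05e-05 = 8.378e+04.
ε/D_h = 0.00014/0.0929 = 0.00151; Haaland gives 1/√f = -1.8 log₁₀[0.000173+8.24e-05] = 6.468, so f = 0.0239.
ΔP = f(L/D_h)(ρV²/2) = 0.0239·15.7/0.0929·73.86 = 298.3 Pa.
ΔP = 0.298 kPa.

ΔP ≈ 0.298 kPa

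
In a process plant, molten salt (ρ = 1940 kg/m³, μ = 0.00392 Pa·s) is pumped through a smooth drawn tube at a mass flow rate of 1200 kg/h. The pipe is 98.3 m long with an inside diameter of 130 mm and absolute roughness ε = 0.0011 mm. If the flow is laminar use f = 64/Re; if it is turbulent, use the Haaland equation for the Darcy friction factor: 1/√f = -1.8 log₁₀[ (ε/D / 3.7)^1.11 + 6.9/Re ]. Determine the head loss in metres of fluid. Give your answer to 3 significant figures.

ṁ = 1200 kg/h = 1200/3600 = 0.3333 kg/s.
A = πD²/4 = π(0.13)²/4 = 0.01327 m²; mean velocity V = ṁ/(ρA) = 0.3333/(1940 · 0.01327) = 0.01294 m/s.
Reynolds number Re = ρVD/μ = 1940 · 0.01294 · 0.13 / 0.00392 = 832.8.
Re < 2300 → laminar flow, so f = 64/Re = 64/832.8 = 0.07685 (the turbulent correlation is not needed).
Darcy-Weisbach: ΔP = f(L/D)(ρV²/2) = 0.07685·(98.3/0.13)·(1940·0.01294²/2) = 0.07685·756.2·0.1625 = 9.445 Pa.
Head loss h_f = ΔP/(ρg) = 9.445/(1940·9.81) = 4.96×10^-4 m.

h_f ≈ 4.96×10^-4 m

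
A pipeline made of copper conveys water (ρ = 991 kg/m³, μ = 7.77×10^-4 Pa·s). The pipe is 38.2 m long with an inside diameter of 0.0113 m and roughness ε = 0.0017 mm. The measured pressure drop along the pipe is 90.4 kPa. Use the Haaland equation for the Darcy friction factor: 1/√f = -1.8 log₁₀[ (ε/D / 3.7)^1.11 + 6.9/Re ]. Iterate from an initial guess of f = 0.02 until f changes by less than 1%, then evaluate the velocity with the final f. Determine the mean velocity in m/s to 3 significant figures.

Rearranging Darcy-Weisbach: V = √(2·ΔP·D/(f·L·ρ)). With ε/D = 1.7e-06/0.0113 = 0.00015, iterate starting from f = 0.02:
  f = 0.02 → V = √(2·9.04e+04·0.0113/(0.02·38.2·991)) = 1.643 m/s; Re = ρVD/μ = 2.367e+04; f → 0.02497
  f = 0.02497 → V = 1.47 m/s; Re = 2.119e+04; f → 0.02564
  f = 0.02564 → V = 1.451 m/s; Re = 2.091e+04; f → 0.02572
Converged (Δf/f < 1%). With the final f = 0.02572: V = √(2·9.04e+04·0.0113/(0.02572·38.2·991)) = 1.449 m/s.

V ≈ 1.45 m/s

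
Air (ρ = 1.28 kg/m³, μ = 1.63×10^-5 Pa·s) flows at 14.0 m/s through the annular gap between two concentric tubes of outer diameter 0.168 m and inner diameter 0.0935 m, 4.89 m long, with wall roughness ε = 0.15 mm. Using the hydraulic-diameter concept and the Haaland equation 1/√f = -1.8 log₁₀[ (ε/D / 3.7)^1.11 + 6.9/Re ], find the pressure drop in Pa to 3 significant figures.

ΔP ≈ 208 Pa

Hydraulic diameter D_h = 4A/P = D_o - D_i = 0.168 - 0.0935 = 0.0745 m.
Re = ρVD_h/μ = 1.28·14·0.0745/1.63e-05 = 8.19e+04.
ε/D_h = 0.00015/0.0745 = 0.00201; Haaland gives 1/√f = -1.8 log₁₀[0.000238+8.42e-05] = 6.285, so f = 0.02531.
ΔP = f(L/D_h)(ρV²/2) = 0.02531·4.89/0.0745·125.4 = 208.4 Pa.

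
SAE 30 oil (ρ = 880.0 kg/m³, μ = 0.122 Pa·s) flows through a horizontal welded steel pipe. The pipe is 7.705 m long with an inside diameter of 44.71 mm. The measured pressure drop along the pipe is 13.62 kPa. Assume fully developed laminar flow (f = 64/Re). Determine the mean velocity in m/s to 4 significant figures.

For laminar flow, f = 64/Re with Re = ρVD/μ, so Darcy-Weisbach reduces to ΔP = 32μLV/D². Solving for V: V = ΔP·D²/(32μL) = 1.362e+04·(0.04471)²/(32·0.122·7.705) = 0.9051 m/s.
Check: Re = ρVD/μ = 880·0.9051·0.04471/0.122 = 291.9 < 2300, so the laminar assumption holds.

V ≈ 0.9051 m/s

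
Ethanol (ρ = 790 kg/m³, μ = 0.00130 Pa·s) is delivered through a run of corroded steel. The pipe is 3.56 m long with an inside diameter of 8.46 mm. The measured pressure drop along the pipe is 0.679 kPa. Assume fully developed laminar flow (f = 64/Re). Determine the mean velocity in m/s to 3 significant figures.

V ≈ 0.328 m/s

For laminar flow, f = 64/Re with Re = ρVD/μ, so Darcy-Weisbach reduces to ΔP = 32μLV/D². Solving for V: V = ΔP·D²/(32μL) = 679·(0.00846)²/(32·0.0013·3.56) = 0.3281 m/s.
Check: Re = ρVD/μ = 790·0.3281·0.00846/0.0013 = 1687 < 2300, so the laminar assumption holds.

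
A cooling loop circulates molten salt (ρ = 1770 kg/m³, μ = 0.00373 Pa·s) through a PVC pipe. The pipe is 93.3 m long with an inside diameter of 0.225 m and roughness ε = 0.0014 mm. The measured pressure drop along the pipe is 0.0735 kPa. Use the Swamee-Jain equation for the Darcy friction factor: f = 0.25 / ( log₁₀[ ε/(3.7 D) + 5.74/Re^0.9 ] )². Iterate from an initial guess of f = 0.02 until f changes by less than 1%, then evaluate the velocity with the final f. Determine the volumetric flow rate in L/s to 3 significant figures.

Q ≈ 3.12 L/s

Rearranging Darcy-Weisbach: V = √(2·ΔP·D/(f·L·ρ)). With ε/D = 1.4e-06/0.225 = 6.22e-06, iterate starting from f = 0.02:
  f = 0.02 → V = √(2·73.5·0.225/(0.02·93.3·1770)) = 0.1001 m/s; Re = ρVD/μ = 1.068e+04; f → 0.03043
  f = 0.03043 → V = 0.08113 m/s; Re = 8662; f → 0.03224
  f = 0.03224 → V = 0.07881 m/s; Re = 8415; f → 0.03251
Converged (Δf/f < 1%). With the final f = 0.03251: V = √(2·73.5·0.225/(0.03251·93.3·1770)) = 0.07849 m/s.
Q = V·A = 0.07849·(π/4·0.225²) = 0.003121 m³/s = 3.12 L/s.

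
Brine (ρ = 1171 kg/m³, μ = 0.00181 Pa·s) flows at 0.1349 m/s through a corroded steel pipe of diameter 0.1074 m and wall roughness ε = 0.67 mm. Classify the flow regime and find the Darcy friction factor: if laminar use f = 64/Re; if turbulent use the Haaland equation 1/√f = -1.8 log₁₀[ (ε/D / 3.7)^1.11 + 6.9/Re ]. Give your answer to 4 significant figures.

f ≈ 0.03926

Re = ρVD/μ = 1171·0.1349·0.1074/0.00181 = 9373.
Re > 4000 → turbulent. ε/D = 0.00067/0.1074 = 0.00624; Haaland: 1/√f = -1.8 log₁₀[0.000835 + 0.000736] = 5.047, so f = 0.03926.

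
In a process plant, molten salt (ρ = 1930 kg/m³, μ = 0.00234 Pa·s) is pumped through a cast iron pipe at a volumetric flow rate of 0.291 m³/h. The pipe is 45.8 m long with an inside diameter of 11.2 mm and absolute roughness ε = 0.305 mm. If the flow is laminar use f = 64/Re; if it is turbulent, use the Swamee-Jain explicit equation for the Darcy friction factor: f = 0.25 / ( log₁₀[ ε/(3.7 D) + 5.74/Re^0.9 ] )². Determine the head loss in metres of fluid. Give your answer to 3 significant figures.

Q = 0.291 m³/h = 0.291/3600 = 8.083e-05 m³/s.
Cross-sectional area A = πD²/4 = π(0.0112)²/4 = 9.852e-05 m²; mean velocity V = Q/A = 8.083e-05/9.852e-05 = 0.8205 m/s.
Reynolds number Re = ρVD/μ = 1930 · 0.8205 · 0.0112 / 0.00234 = 7579.
Re > 4000 → turbulent. Relative roughness ε/D = 0.000305/0.0112 = 0.0272. Swamee-Jain: f = 0.25/(log₁₀[0.0272/3.7 + 5.74/7579^0.9])² = 0.25/(log₁₀[0.00736 + 0.00185])² = 0.25/(-2.036)² = 0.06033.
Darcy-Weisbach: ΔP = f(L/D)(ρV²/2) = 0.06033·(45.8/0.0112)·(1930·0.8205²/2) = 0.06033·4089·649.6 = 1.603e+05 Pa.
Head loss h_f = ΔP/(ρg) = 1.603e+05/(1930·9.81) = 8.46 m.

h_f ≈ 8.46 m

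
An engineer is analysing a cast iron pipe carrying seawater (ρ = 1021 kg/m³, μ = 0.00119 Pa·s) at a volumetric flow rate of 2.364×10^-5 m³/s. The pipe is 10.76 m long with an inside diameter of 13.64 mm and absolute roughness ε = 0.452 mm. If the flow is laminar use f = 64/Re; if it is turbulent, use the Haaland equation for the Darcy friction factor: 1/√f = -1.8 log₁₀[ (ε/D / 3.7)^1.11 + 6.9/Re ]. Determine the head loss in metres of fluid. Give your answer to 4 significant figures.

Cross-sectional area A = πD²/4 = π(0.01364)²/4 = 0.0001461 m²; mean velocity V = Q/A = 2.364e-05/0.0001461 = 0.1618 m/s.
Reynolds number Re = ρVD/μ = 1021 · 0.1618 · 0.01364 / 0.00119 = 1893.
Re < 2300 → laminar flow, so f = 64/Re = 64/1893 = 0.0338 (the turbulent correlation is not needed).
Darcy-Weisbach: ΔP = f(L/D)(ρV²/2) = 0.0338·(10.76/0.01364)·(1021·0.1618²/2) = 0.0338·788.9·13.36 = 356.3 Pa.
Head loss h_f = ΔP/(ρg) = 356.3/(1021·9.81) = 0.03557 m.

h_f ≈ 0.03557 m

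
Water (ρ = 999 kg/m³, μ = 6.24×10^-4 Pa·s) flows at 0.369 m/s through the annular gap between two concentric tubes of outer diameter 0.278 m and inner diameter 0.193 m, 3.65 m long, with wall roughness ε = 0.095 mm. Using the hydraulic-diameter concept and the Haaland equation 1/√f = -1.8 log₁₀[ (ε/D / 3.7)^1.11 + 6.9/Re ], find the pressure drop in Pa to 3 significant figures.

ΔP ≈ 70.2 Pa

Hydraulic diameter D_h = 4A/P = D_o - D_i = 0.278 - 0.193 = 0.085 m.
Re = ρVD_h/μ = 999·0.369·0.085/0.000624 = 5.021e+04.
ε/D_h = 9.5e-05/0.085 = 0.00112; Haaland gives 1/√f = -1.8 log₁₀[0.000124+0.000137] = 6.449, so f = 0.02404.
ΔP = f(L/D_h)(ρV²/2) = 0.02404·3.65/0.085·68.01 = 70.22 Pa.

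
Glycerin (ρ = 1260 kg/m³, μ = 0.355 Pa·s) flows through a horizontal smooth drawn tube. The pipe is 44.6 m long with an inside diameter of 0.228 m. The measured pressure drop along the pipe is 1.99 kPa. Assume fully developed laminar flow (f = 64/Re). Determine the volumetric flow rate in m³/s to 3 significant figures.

For laminar flow, f = 64/Re with Re = ρVD/μ, so Darcy-Weisbach reduces to ΔP = 32μLV/D². Solving for V: V = ΔP·D²/(32μL) = 1990·(0.228)²/(32·0.355·44.6) = 0.2042 m/s.
Check: Re = ρVD/μ = 1260·0.2042·0.228/0.355 = 165.2 < 2300, so the laminar assumption holds.
Q = V·A = 0.2042·(π/4·0.228²) = 0.008336 m³/s = 0.00834 m³/s.

Q ≈ 0.00834 m³/s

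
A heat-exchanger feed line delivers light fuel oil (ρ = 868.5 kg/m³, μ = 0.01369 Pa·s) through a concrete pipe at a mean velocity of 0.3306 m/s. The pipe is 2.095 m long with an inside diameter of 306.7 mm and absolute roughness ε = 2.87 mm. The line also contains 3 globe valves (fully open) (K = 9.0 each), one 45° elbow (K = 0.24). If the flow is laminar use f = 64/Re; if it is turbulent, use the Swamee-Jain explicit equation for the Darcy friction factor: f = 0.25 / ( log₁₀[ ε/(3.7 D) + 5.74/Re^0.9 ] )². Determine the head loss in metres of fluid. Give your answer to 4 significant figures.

h_f ≈ 0.1535 m

Reynolds number Re = ρVD/μ = 868.5 · 0.3306 · 0.3067 / 0.0137 = 6433.
Re > 4000 → turbulent. Relative roughness ε/D = 0.00287/0.3067 = 0.00936. Swamee-Jain: f = 0.25/(log₁₀[0.00936/3.7 + 5.74/6433^0.9])² = 0.25/(log₁₀[0.00253 + 0.00214])² = 0.25/(-2.33)² = 0.04604.
Total minor-loss coefficient ΣK = 3·9 + 1·0.24 = 27.2.
ΔP = [f·L/D + ΣK]·(ρV²/2) = [0.04604·2.095/0.3067 + 27.2]·(868.5·0.3306²/2) = [0.3145 + 27.2]·47.46 = 1308 Pa.
Head loss h_f = ΔP/(ρg) = 1308/(868.5·9.81) = 0.1535 m.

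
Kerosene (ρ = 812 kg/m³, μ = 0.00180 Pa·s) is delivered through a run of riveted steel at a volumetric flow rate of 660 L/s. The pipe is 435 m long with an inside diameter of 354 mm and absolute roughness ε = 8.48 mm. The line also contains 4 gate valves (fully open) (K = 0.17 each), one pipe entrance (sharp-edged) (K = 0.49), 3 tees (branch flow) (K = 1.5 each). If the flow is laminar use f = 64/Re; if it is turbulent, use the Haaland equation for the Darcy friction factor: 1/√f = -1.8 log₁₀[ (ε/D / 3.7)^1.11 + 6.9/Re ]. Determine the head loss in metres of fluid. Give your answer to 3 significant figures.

h_f ≈ 160 m

Q = 660 L/s = 660/1000 = 0.66 m³/s.
Cross-sectional area A = πD²/4 = π(0.354)²/4 = 0.09842 m²; mean velocity V = Q/A = 0.66/0.09842 = 6.706 m/s.
Reynolds number Re = ρVD/μ = 812 · 6.706 · 0.354 / 0.0018 = 1.071e+06.
Re > 4000 → turbulent. Relative roughness ε/D = 0.00848/0.354 = 0.024. Haaland: 1/√f = -1.8 log₁₀[(0.024/3.7)^1.11 + 6.9/1.071e+06] = -1.8 log₁₀[0.00372 + 6.44e-06] = 4.372, so f = 0.05232.
Total minor-loss coefficient ΣK = 4·0.17 + 1·0.49 + 3·1.5 = 5.67.
ΔP = [f·L/D + ΣK]·(ρV²/2) = [0.05232·435/0.354 + 5.67]·(812·6.706²/2) = [64.29 + 5.67]·1.826e+04 = 1.277e+06 Pa.
Head loss h_f = ΔP/(ρg) = 1.277e+06/(812·9.81) = 160 m.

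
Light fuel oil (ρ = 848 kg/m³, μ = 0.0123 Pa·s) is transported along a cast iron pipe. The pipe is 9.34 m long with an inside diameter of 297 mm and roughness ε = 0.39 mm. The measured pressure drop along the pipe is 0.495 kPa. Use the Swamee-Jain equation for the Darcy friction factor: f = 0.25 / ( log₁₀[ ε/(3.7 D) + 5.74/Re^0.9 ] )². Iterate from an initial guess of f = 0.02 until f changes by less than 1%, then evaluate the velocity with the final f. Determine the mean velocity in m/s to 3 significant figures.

Rearranging Darcy-Weisbach: V = √(2·ΔP·D/(f·L·ρ)). With ε/D = 0.00039/0.297 = 0.00131, iterate starting from f = 0.02:
  f = 0.02 → V = √(2·495·0.297/(0.02·9.34·848)) = 1.362 m/s; Re = ρVD/μ = 2.79e+04; f → 0.02718
  f = 0.02718 → V = 1.169 m/s; Re = 2.393e+04; f → 0.02788
  f = 0.02788 → V = 1.154 m/s; Re = 2.363e+04; f → 0.02794
Converged (Δf/f < 1%). With the final f = 0.02794: V = √(2·495·0.297/(0.02794·9.34·848)) = 1.153 m/s.

V ≈ 1.15 m/s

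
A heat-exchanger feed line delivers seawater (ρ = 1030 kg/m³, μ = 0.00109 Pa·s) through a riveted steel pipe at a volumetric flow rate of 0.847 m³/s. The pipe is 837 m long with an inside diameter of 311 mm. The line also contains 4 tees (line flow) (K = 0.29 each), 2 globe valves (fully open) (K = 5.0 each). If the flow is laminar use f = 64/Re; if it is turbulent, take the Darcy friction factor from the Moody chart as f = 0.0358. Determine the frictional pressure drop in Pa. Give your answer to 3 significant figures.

Cross-sectional area A = πD²/4 = π(0.311)²/4 = 0.07596 m²; mean velocity V = Q/A = 0.847/0.07596 = 11.15 m/s.
Reynolds number Re = ρVD/μ = 1030 · 11.15 · 0.311 / 0.00109 = 3.277e+06.
Re > 4000 → turbulent; use the Moody-chart value f = 0.0358.
Total minor-loss coefficient ΣK = 4·0.29 + 2·5 = 11.2.
ΔP = [f·L/D + ΣK]·(ρV²/2) = [0.0358·837/0.311 + 11.2]·(1030·11.15²/2) = [96.35 + 11.2]·6.403e+04 = 6.883e+06 Pa.

ΔP ≈ 6.88×10^6 Pa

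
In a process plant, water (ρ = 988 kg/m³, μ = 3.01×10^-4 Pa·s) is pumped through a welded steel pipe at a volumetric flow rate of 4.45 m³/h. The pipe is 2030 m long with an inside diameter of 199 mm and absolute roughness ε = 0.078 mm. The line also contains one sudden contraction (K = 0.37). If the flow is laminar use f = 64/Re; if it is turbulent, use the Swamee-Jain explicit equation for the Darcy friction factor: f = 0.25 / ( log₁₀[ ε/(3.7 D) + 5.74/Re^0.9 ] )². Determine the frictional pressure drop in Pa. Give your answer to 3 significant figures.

Q = 4.45 m³/h = 4.45/3600 = 0.001236 m³/s.
Cross-sectional area A = πD²/4 = π(0.199)²/4 = 0.0311 m²; mean velocity V = Q/A = 0.001236/0.0311 = 0.03974 m/s.
Reynolds number Re = ρVD/μ = 988 · 0.03974 · 0.199 / 0.000301 = 2.596e+04.
Re > 4000 → turbulent. Relative roughness ε/D = 7.8e-05/0.199 = 0.000392. Swamee-Jain: f = 0.25/(log₁₀[0.000392/3.7 + 5.74/2.596e+04^0.9])² = 0.25/(log₁₀[0.000106 + 0.000611])² = 0.25/(-3.145)² = 0.02528.
Total minor-loss coefficient ΣK = 1·0.37 = 0.37.
ΔP = [f·L/D + ΣK]·(ρV²/2) = [0.02528·2030/0.199 + 0.37]·(988·0.03974²/2) = [257.9 + 0.37]·0.7803 = 201.5 Pa.

ΔP ≈ 202 Pa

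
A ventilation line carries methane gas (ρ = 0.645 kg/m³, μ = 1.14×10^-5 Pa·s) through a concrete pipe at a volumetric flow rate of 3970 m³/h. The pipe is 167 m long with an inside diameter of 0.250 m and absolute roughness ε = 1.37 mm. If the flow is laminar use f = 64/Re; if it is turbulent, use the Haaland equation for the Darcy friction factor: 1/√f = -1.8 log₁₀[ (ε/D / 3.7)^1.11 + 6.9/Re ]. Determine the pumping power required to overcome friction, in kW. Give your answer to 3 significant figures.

Q = 3970 m³/h = 3970/3600 = 1.103 m³/s.
Cross-sectional area A = πD²/4 = π(0.25)²/4 = 0.04909 m²; mean velocity V = Q/A = 1.103/0.04909 = 22.47 m/s.
Reynolds number Re = ρVD/μ = 0.645 · 22.47 · 0.25 / 1.14e-05 = 3.178e+05.
Re > 4000 → turbulent. Relative roughness ε/D = 0.00137/0.25 = 0.00548. Haaland: 1/√f = -1.8 log₁₀[(0.00548/3.7)^1.11 + 6.9/3.178e+05] = -1.8 log₁₀[0.000723 + 2.17e-05] = 5.63, so f = 0.03155.
Darcy-Weisbach: ΔP = f(L/D)(ρV²/2) = 0.03155·(167/0.25)·(0.645·22.47²/2) = 0.03155·668·162.8 = 3430 Pa.
Pumping power P = QΔP = 1.103·3430 = 3783 W = 3.78 kW.

P ≈ 3.78 kW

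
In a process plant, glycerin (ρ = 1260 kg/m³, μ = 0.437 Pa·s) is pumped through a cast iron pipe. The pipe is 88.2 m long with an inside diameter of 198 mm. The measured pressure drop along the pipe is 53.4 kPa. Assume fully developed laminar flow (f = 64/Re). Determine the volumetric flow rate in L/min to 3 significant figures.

For laminar flow, f = 64/Re with Re = ρVD/μ, so Darcy-Weisbach reduces to ΔP = 32μLV/D². Solving for V: V = ΔP·D²/(32μL) = 5.34e+04·(0.198)²/(32·0.437·88.2) = 1.697 m/s.
Check: Re = ρVD/μ = 1260·1.697·0.198/0.437 = 969 < 2300, so the laminar assumption holds.
Q = V·A = 1.697·(π/4·0.198²) = 0.05226 m³/s = 3140 L/min.

Q ≈ 3140 L/min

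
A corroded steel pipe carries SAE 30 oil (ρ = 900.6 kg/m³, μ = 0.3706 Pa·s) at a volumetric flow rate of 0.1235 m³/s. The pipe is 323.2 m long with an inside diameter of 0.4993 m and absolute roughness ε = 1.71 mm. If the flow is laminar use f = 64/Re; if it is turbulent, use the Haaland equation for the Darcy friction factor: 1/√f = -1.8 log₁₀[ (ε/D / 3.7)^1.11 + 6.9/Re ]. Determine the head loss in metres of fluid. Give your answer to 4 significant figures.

Cross-sectional area A = πD²/4 = π(0.4993)²/4 = 0.1958 m²; mean velocity V = Q/A = 0.1235/0.1958 = 0.6307 m/s.
Reynolds number Re = ρVD/μ = 900.6 · 0.6307 · 0.4993 / 0.371 = 765.3.
Re < 2300 → laminar flow, so f = 64/Re = 64/765.3 = 0.08363 (the turbulent correlation is not needed).
Darcy-Weisbach: ΔP = f(L/D)(ρV²/2) = 0.08363·(323.2/0.4993)·(900.6·0.6307²/2) = 0.08363·647.3·179.1 = 9697 Pa.
Head loss h_f = ΔP/(ρg) = 9697/(900.6·9.81) = 1.098 m.

h_f ≈ 1.098 m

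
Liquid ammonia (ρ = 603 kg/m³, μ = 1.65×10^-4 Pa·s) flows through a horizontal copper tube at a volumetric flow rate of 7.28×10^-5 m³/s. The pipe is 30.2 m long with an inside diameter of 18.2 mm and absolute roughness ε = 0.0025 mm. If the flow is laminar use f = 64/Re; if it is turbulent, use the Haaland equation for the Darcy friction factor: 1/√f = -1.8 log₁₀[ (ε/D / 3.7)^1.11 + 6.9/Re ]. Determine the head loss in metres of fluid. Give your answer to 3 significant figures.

h_f ≈ 0.175 m

Cross-sectional area A = πD²/4 = π(0.0182)²/4 = 0.0002602 m²; mean velocity V = Q/A = 7.28e-05/0.0002602 = 0.2798 m/s.
Reynolds number Re = ρVD/μ = 603 · 0.2798 · 0.0182 / 0.000165 = 1.861e+04.
Re > 4000 → turbulent. Relative roughness ε/D = 2.5e-06/0.0182 = 0.000137. Haaland: 1/√f = -1.8 log₁₀[(0.000137/3.7)^1.11 + 6.9/1.861e+04] = -1.8 log₁₀[1.21e-05 + 0.000371] = 6.151, so f = 0.02643.
Darcy-Weisbach: ΔP = f(L/D)(ρV²/2) = 0.02643·(30.2/0.0182)·(603·0.2798²/2) = 0.02643·1659·23.61 = 1036 Pa.
Head loss h_f = ΔP/(ρg) = 1036/(603·9.81) = 0.175 m.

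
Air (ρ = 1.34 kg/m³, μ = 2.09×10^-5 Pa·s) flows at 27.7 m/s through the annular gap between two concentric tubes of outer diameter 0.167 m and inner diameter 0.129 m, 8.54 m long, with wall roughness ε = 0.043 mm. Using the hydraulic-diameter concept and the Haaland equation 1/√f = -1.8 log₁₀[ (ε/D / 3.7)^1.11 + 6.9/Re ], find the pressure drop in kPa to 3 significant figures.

ΔP ≈ 2.69 kPa

Hydraulic diameter D_h = 4A/P = D_o - D_i = 0.167 - 0.129 = 0.038 m.
Re = ρVD_h/μ = 1.34·27.7·0.038/2.09e-05 = 6.749e+04.
ε/D_h = 4.3e-05/0.038 = 0.00113; Haaland gives 1/√f = -1.8 log₁₀[0.000126+0.000102] = 6.556, so f = 0.02326.
ΔP = f(L/D_h)(ρV²/2) = 0.02326·8.54/0.038·514.1 = 2688 Pa.
ΔP = 2.69 kPa.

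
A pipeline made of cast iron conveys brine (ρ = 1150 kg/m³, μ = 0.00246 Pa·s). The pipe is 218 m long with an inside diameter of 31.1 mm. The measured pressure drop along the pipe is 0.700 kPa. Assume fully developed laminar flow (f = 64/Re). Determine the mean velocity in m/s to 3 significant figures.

V ≈ 0.0395 m/s

For laminar flow, f = 64/Re with Re = ρVD/μ, so Darcy-Weisbach reduces to ΔP = 32μLV/D². Solving for V: V = ΔP·D²/(32μL) = 700·(0.0311)²/(32·0.00246·218) = 0.03945 m/s.
Check: Re = ρVD/μ = 1150·0.03945·0.0311/0.00246 = 573.6 < 2300, so the laminar assumption holds.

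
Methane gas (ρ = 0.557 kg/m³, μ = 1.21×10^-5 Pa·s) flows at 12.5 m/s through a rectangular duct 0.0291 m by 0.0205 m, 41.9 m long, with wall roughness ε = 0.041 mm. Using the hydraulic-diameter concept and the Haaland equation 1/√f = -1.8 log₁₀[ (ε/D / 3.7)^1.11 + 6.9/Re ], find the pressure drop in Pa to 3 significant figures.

ΔP ≈ 2350 Pa

Hydraulic diameter D_h = 4A/P = 4·(0.0291·0.0205)/(2·(0.0291+0.0205)) = 0.002386/0.0992 = 0.02405 m.
Re = ρVD_h/μ = 0.557·12.5·0.02405/1.21e-05 = 1.384e+04.
ε/D_h = 4.1e-05/0.02405 = 0.0017; Haaland gives 1/√f = -1.8 log₁₀[0.000198+0.000499] = 5.683, so f = 0.03096.
ΔP = f(L/D_h)(ρV²/2) = 0.03096·41.9/0.02405·43.52 = 2347 Pa.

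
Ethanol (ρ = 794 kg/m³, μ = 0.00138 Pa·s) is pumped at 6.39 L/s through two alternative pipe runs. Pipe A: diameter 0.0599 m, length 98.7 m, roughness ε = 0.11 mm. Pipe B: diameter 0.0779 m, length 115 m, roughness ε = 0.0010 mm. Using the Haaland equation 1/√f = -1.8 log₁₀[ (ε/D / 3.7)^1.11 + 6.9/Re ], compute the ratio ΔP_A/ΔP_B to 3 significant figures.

ΔP_A/ΔP_B ≈ 4.00

Pipe A: V = Q/A = 0.00639/0.002818 = 2.268 m/s; Re = 7.815e+04; ε/D = 0.00184; Haaland → f = 0.02493; ΔP_A = f(L/D)(ρV²/2) = 8.387e+04 Pa.
Pipe B: V = Q/A = 0.00639/0.004766 = 1.341 m/s; Re = 6.009e+04; ε/D = 1.28e-05; Haaland → f = 0.01992; ΔP_B = f(L/D)(ρV²/2) = 2.098e+04 Pa.
ΔP_A/ΔP_B = 8.387e+04/2.098e+04 = 4.00.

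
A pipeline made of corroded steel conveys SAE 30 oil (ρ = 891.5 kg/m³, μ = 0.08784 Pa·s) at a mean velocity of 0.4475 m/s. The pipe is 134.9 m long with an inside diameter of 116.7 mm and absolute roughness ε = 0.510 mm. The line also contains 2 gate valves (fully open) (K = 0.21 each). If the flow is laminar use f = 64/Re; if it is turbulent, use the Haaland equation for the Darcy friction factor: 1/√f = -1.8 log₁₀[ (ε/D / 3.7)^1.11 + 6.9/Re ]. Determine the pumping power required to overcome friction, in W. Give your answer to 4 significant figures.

P ≈ 59.82 W

Reynolds number Re = ρVD/μ = 891.5 · 0.4475 · 0.1167 / 0.0878 = 530.
Re < 2300 → laminar flow, so f = 64/Re = 64/530 = 0.1207 (the turbulent correlation is not needed).
Total minor-loss coefficient ΣK = 2·0.21 = 0.42.
ΔP = [f·L/D + ΣK]·(ρV²/2) = [0.1207·134.9/0.1167 + 0.42]·(891.5·0.4475²/2) = [139.6 + 0.42]·89.26 = 1.25e+04 Pa.
Q = V·A = 0.4475·0.0107 = 0.004787 m³/s.
Pumping power P = QΔP = 0.004787·1.25e+04 = 59.818 W = 59.82 W.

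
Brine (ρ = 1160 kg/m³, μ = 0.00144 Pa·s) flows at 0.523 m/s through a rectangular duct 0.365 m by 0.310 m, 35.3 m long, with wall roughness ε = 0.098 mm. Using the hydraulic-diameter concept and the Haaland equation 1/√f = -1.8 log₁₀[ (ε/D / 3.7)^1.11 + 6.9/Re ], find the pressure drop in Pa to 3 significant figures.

ΔP ≈ 305 Pa

Hydraulic diameter D_h = 4A/P = 4·(0.365·0.31)/(2·(0.365+0.31)) = 0.4526/1.35 = 0.3353 m.
Re = ρVD_h/μ = 1160·0.523·0.3353/0.00144 = 1.412e+05.
ε/D_h = 9.8e-05/0.3353 = 0.000292; Haaland gives 1/√f = -1.8 log₁₀[2.8e-05+4.89e-05] = 7.406, so f = 0.01823.
ΔP = f(L/D_h)(ρV²/2) = 0.01823·35.3/0.3353·158.6 = 304.5 Pa.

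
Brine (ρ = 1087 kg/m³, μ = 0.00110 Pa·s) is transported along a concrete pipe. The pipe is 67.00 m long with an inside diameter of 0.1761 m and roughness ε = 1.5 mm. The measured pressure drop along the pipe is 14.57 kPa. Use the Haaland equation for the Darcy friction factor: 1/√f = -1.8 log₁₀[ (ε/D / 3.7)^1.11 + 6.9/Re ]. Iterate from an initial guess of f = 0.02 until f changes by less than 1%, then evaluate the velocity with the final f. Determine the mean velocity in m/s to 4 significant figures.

Rearranging Darcy-Weisbach: V = √(2·ΔP·D/(f·L·ρ)). With ε/D = 0.0015/0.1761 = 0.00852, iterate starting from f = 0.02:
  f = 0.02 → V = √(2·1.457e+04·0.1761/(0.02·67·1087)) = 1.877 m/s; Re = ρVD/μ = 3.266e+05; f → 0.03619
  f = 0.03619 → V = 1.395 m/s; Re = 2.428e+05; f → 0.03626
Converged (Δf/f < 1%). With the final f = 0.03626: V = √(2·1.457e+04·0.1761/(0.03626·67·1087)) = 1.394 m/s.

V ≈ 1.394 m/s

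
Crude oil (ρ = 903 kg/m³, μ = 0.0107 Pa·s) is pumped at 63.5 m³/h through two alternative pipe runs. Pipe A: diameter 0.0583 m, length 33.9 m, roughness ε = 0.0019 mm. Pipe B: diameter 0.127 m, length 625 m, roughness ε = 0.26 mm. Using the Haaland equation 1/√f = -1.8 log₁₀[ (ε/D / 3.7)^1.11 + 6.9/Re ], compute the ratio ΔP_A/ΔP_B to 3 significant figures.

ΔP_A/ΔP_B ≈ 1.96

Pipe A: V = Q/A = 0.01764/0.002669 = 6.608 m/s; Re = 3.251e+04; ε/D = 3.26e-05; Haaland → f = 0.02294; ΔP_A = f(L/D)(ρV²/2) = 2.629e+05 Pa.
Pipe B: V = Q/A = 0.01764/0.01267 = 1.392 m/s; Re = 1.492e+04; ε/D = 0.00205; Haaland → f = 0.03107; ΔP_B = f(L/D)(ρV²/2) = 1.338e+05 Pa.
ΔP_A/ΔP_B = 2.629e+05/1.338e+05 = 1.96.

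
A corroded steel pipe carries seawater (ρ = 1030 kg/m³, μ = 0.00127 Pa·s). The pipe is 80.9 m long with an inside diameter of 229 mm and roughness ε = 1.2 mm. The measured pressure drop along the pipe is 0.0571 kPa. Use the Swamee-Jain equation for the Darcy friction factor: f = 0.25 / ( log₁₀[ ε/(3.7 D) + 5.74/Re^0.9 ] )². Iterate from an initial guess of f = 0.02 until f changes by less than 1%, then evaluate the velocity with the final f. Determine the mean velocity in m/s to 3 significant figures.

V ≈ 0.0935 m/s

Rearranging Darcy-Weisbach: V = √(2·ΔP·D/(f·L·ρ)). With ε/D = 0.0012/0.229 = 0.00524, iterate starting from f = 0.02:
  f = 0.02 → V = √(2·57.1·0.229/(0.02·80.9·1030)) = 0.1253 m/s; Re = ρVD/μ = 2.327e+04; f → 0.03481
  f = 0.03481 → V = 0.09495 m/s; Re = 1.763e+04; f → 0.03582
  f = 0.03582 → V = 0.0936 m/s; Re = 1.738e+04; f → 0.03588
Converged (Δf/f < 1%). With the final f = 0.03588: V = √(2·57.1·0.229/(0.03588·80.9·1030)) = 0.09353 m/s.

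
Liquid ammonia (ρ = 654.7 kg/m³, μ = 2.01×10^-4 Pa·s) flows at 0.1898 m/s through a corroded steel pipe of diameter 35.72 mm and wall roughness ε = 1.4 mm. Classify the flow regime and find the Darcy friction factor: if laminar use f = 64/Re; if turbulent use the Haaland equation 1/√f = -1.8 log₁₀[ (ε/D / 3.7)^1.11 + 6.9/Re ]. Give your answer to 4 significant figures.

f ≈ 0.06545

Re = ρVD/μ = 654.7·0.1898·0.03572/0.000201 = 2.208e+04.
Re > 4000 → turbulent. ε/D = 0.0014/0.03572 = 0.0392; Haaland: 1/√f = -1.8 log₁₀[0.00642 + 0.000312] = 3.909, so f = 0.06545.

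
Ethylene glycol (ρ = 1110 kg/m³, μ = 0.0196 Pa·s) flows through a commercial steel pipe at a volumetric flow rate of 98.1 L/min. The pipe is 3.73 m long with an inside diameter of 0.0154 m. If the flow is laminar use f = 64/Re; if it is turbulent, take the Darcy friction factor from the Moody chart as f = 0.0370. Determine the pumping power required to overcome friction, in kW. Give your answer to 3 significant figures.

Q = 98.1 L/min = 98.1/60000 = 0.001635 m³/s.
Cross-sectional area A = πD²/4 = π(0.0154)²/4 = 0.0001863 m²; mean velocity V = Q/A = 0.001635/0.0001863 = 8.778 m/s.
Reynolds number Re = ρVD/μ = 1110 · 8.778 · 0.0154 / 0.0196 = 7656.
Re > 4000 → turbulent; use the Moody-chart value f = 0.0370.
Darcy-Weisbach: ΔP = f(L/D)(ρV²/2) = 0.037·(3.73/0.0154)·(1110·8.778²/2) = 0.037·242.2·4.276e+04 = 3.832e+05 Pa.
Pumping power P = QΔP = 0.001635·3.832e+05 = 626.6 W = 0.627 kW.

P ≈ 0.627 kW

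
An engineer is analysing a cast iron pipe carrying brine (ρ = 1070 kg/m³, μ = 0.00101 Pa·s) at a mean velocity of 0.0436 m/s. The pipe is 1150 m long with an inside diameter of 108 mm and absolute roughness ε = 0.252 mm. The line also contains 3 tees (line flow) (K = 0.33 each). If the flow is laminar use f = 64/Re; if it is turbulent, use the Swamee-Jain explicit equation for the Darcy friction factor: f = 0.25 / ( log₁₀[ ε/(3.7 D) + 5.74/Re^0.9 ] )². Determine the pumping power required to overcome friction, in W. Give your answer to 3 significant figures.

P ≈ 0.177 W

Reynolds number Re = ρVD/μ = 1070 · 0.0436 · 0.108 / 0.00101 = 4989.
Re > 4000 → turbulent. Relative roughness ε/D = 0.000252/0.108 = 0.00233. Swamee-Jain: f = 0.25/(log₁₀[0.00233/3.7 + 5.74/4989^0.9])² = 0.25/(log₁₀[0.000631 + 0.0027])² = 0.25/(-2.478)² = 0.04071.
Total minor-loss coefficient ΣK = 3·0.33 = 0.99.
ΔP = [f·L/D + ΣK]·(ρV²/2) = [0.04071·1150/0.108 + 0.99]·(1070·0.0436²/2) = [433.5 + 0.99]·1.017 = 441.9 Pa.
Q = V·A = 0.0436·0.009161 = 0.0003994 m³/s.
Pumping power P = QΔP = 0.0003994·441.9 = 0.1765 W = 0.177 W.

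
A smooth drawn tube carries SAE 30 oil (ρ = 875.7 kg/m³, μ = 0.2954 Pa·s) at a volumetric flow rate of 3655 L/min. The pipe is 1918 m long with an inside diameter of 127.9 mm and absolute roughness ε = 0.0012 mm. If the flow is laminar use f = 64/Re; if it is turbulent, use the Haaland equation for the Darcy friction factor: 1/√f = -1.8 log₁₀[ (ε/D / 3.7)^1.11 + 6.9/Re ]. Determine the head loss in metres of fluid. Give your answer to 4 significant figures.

h_f ≈ 611.7 m

Q = 3655 L/min = 3655/60000 = 0.06092 m³/s.
Cross-sectional area A = πD²/4 = π(0.1279)²/4 = 0.01285 m²; mean velocity V = Q/A = 0.06092/0.01285 = 4.741 m/s.
Reynolds number Re = ρVD/μ = 875.7 · 4.741 · 0.1279 / 0.295 = 1798.
Re < 2300 → laminar flow, so f = 64/Re = 64/1798 = 0.0356 (the turbulent correlation is not needed).
Darcy-Weisbach: ΔP = f(L/D)(ρV²/2) = 0.0356·(1918/0.1279)·(875.7·4.741²/2) = 0.0356·1.5e+04·9843 = 5.255e+06 Pa.
Head loss h_f = ΔP/(ρg) = 5.255e+06/(875.7·9.81) = 611.7 m.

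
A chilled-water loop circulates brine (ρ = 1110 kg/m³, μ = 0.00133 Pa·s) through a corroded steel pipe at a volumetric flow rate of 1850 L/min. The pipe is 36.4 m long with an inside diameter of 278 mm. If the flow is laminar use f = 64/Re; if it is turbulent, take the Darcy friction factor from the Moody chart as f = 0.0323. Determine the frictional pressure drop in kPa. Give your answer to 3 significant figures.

Q = 1850 L/min = 1850/60000 = 0.03083 m³/s.
Cross-sectional area A = πD²/4 = π(0.278)²/4 = 0.0607 m²; mean velocity V = Q/A = 0.03083/0.0607 = 0.508 m/s.
Reynolds number Re = ρVD/μ = 1110 · 0.508 · 0.278 / 0.00133 = 1.179e+05.
Re > 4000 → turbulent; use the Moody-chart value f = 0.0323.
Darcy-Weisbach: ΔP = f(L/D)(ρV²/2) = 0.0323·(36.4/0.278)·(1110·0.508²/2) = 0.0323·130.9·143.2 = 605.7 Pa.
ΔP = 605.7 Pa = 0.606 kPa.

ΔP ≈ 0.606 kPa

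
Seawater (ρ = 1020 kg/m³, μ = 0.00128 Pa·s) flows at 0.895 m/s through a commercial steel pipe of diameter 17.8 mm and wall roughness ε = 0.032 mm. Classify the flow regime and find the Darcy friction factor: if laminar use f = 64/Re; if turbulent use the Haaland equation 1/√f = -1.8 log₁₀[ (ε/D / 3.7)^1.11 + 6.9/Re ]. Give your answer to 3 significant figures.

Re = ρVD/μ = 1020·0.895·0.0178/0.00128 = 1.27e+04.
Re > 4000 → turbulent. ε/D = 3.2e-05/0.0178 = 0.0018; Haaland: 1/√f = -1.8 log₁₀[0.00021 + 0.000544] = 5.621, so f = 0.03165.

f ≈ 0.0316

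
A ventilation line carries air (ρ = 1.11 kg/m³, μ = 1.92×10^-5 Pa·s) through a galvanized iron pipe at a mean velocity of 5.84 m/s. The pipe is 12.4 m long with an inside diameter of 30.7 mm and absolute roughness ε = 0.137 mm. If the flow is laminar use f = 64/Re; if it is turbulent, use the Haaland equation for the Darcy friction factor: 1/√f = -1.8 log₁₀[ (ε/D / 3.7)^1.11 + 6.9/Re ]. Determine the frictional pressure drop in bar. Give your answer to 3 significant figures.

ΔP ≈ 0.00279 bar

Reynolds number Re = ρVD/μ = 1.11 · 5.84 · 0.0307 / 1.92e-05 = 1.037e+04.
Re > 4000 → turbulent. Relative roughness ε/D = 0.000137/0.0307 = 0.00446. Haaland: 1/√f = -1.8 log₁₀[(0.00446/3.7)^1.11 + 6.9/1.037e+04] = -1.8 log₁₀[0.000576 + 0.000666] = 5.231, so f = 0.03655.
Darcy-Weisbach: ΔP = f(L/D)(ρV²/2) = 0.03655·(12.4/0.0307)·(1.11·5.84²/2) = 0.03655·403.9·18.93 = 279.4 Pa.
ΔP = 279.4 Pa = 0.00279 bar.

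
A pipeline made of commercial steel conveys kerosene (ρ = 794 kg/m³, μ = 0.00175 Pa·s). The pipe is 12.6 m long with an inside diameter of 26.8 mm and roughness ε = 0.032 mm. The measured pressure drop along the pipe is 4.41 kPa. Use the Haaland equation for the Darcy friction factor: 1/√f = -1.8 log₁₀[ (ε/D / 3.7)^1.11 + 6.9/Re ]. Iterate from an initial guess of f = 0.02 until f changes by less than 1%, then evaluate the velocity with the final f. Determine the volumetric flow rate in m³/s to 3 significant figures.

Q ≈ 4.84×10^-4 m³/s

Rearranging Darcy-Weisbach: V = √(2·ΔP·D/(f·L·ρ)). With ε/D = 3.2e-05/0.0268 = 0.00119, iterate starting from f = 0.02:
  f = 0.02 → V = √(2·4410·0.0268/(0.02·12.6·794)) = 1.087 m/s; Re = ρVD/μ = 1.322e+04; f → 0.03045
  f = 0.03045 → V = 0.8808 m/s; Re = 1.071e+04; f → 0.03193
  f = 0.03193 → V = 0.8603 m/s; Re = 1.046e+04; f → 0.0321
Converged (Δf/f < 1%). With the final f = 0.0321: V = √(2·4410·0.0268/(0.0321·12.6·794)) = 0.8579 m/s.
Q = V·A = 0.8579·(π/4·0.0268²) = 0.000484 m³/s = 4.84×10^-4 m³/s.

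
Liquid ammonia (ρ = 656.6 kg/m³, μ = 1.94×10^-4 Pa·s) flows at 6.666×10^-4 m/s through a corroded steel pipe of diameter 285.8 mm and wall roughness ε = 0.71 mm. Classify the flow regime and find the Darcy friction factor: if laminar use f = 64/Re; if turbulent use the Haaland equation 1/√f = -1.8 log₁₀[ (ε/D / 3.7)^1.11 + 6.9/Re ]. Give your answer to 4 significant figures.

Re = ρVD/μ = 656.6·0.0006666·0.2858/0.000194 = 644.8.
Re < 2300 → laminar, so f = 64/Re = 0.09926 (roughness is irrelevant in laminar flow).

f ≈ 0.09926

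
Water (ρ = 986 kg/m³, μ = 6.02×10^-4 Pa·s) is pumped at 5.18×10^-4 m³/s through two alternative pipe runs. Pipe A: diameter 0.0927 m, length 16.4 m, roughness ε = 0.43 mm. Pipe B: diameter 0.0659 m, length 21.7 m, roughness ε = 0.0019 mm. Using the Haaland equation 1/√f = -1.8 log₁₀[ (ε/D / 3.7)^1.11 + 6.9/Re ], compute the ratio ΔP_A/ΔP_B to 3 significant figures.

ΔP_A/ΔP_B ≈ 0.183

Pipe A: V = Q/A = 0.000518/0.006749 = 0.07675 m/s; Re = 1.165e+04; ε/D = 0.00464; Haaland → f = 0.03612; ΔP_A = f(L/D)(ρV²/2) = 18.56 Pa.
Pipe B: V = Q/A = 0.000518/0.003411 = 0.1519 m/s; Re = 1.639e+04; ε/D = 2.88e-05; Haaland → f = 0.02712; ΔP_B = f(L/D)(ρV²/2) = 101.5 Pa.
ΔP_A/ΔP_B = 18.56/101.5 = 0.183.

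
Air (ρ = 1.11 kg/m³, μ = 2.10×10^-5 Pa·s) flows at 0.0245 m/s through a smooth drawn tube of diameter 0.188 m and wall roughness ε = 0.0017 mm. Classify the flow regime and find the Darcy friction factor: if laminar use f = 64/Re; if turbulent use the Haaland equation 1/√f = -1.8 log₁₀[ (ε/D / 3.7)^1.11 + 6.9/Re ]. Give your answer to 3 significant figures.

Re = ρVD/μ = 1.11·0.0245·0.188/2.1e-05 = 243.5.
Re < 2300 → laminar, so f = 64/Re = 0.2629 (roughness is irrelevant in laminar flow).

f ≈ 0.263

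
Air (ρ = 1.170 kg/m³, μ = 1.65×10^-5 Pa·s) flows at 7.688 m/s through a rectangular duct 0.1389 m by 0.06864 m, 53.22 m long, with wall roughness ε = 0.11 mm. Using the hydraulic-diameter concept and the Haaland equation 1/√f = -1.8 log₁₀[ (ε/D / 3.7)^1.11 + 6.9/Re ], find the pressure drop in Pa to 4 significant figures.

ΔP ≈ 486.0 Pa

Hydraulic diameter D_h = 4A/P = 4·(0.1389·0.06864)/(2·(0.1389+0.06864)) = 0.03814/0.4151 = 0.09188 m.
Re = ρVD_h/μ = 1.17·7.688·0.09188/1.65e-05 = 5.009e+04.
ε/D_h = 0.00011/0.09188 = 0.0012; Haaland gives 1/√f = -1.8 log₁₀[0.000134+0.000138] = 6.419, so f = 0.02427.
ΔP = f(L/D_h)(ρV²/2) = 0.02427·53.22/0.09188·34.58 = 486 Pa.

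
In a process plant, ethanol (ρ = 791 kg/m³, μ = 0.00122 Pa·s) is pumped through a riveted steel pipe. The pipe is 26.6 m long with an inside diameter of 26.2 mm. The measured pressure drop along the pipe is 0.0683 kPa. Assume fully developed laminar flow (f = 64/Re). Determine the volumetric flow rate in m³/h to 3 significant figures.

For laminar flow, f = 64/Re with Re = ρVD/μ, so Darcy-Weisbach reduces to ΔP = 32μLV/D². Solving for V: V = ΔP·D²/(32μL) = 68.3·(0.0262)²/(32·0.00122·26.6) = 0.04515 m/s.
Check: Re = ρVD/μ = 791·0.04515·0.0262/0.00122 = 766.9 < 2300, so the laminar assumption holds.
Q = V·A = 0.04515·(π/4·0.0262²) = 2.434e-05 m³/s = 0.0876 m³/h.

Q ≈ 0.0876 m³/h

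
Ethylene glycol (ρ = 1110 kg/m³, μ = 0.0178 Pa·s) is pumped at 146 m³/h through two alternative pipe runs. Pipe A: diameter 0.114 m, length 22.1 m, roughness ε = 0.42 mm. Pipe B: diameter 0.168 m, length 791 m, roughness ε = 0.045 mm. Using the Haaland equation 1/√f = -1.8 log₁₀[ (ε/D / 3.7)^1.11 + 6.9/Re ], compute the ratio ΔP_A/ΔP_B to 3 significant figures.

Pipe A: V = Q/A = 0.04056/0.01021 = 3.973 m/s; Re = 2.825e+04; ε/D = 0.00368; Haaland → f = 0.03113; ΔP_A = f(L/D)(ρV²/2) = 5.287e+04 Pa.
Pipe B: V = Q/A = 0.04056/0.02217 = 1.83 m/s; Re = 1.917e+04; ε/D = 0.000268; Haaland → f = 0.02648; ΔP_B = f(L/D)(ρV²/2) = 2.316e+05 Pa.
ΔP_A/ΔP_B = 5.287e+04/2.316e+05 = 0.228.

ΔP_A/ΔP_B ≈ 0.228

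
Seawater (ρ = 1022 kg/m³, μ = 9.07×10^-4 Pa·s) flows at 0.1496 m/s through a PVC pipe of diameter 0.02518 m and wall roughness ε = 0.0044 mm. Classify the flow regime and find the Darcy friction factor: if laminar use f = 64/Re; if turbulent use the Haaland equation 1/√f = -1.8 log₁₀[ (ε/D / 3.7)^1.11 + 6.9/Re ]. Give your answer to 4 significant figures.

f ≈ 0.03980

Re = ρVD/μ = 1022·0.1496·0.02518/0.000907 = 4245.
Re > 4000 → turbulent. ε/D = 4.4e-06/0.02518 = 0.000175; Haaland: 1/√f = -1.8 log₁₀[1.58e-05 + 0.00163] = 5.013, so f = 0.0398.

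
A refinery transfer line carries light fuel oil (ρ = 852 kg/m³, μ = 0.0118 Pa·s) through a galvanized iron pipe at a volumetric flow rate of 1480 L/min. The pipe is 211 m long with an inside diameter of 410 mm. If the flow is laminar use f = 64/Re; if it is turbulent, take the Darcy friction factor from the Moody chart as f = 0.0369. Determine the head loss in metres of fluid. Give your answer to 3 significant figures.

Q = 1480 L/min = 1480/60000 = 0.02467 m³/s.
Cross-sectional area A = πD²/4 = π(0.41)²/4 = 0.132 m²; mean velocity V = Q/A = 0.02467/0.132 = 0.1868 m/s.
Reynolds number Re = ρVD/μ = 852 · 0.1868 · 0.41 / 0.0118 = 5531.
Re > 4000 → turbulent; use the Moody-chart value f = 0.0369.
Darcy-Weisbach: ΔP = f(L/D)(ρV²/2) = 0.0369·(211/0.41)·(852·0.1868²/2) = 0.0369·514.6·14.87 = 282.4 Pa.
Head loss h_f = ΔP/(ρg) = 282.4/(852·9.81) = 0.0338 m.

h_f ≈ 0.0338 m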